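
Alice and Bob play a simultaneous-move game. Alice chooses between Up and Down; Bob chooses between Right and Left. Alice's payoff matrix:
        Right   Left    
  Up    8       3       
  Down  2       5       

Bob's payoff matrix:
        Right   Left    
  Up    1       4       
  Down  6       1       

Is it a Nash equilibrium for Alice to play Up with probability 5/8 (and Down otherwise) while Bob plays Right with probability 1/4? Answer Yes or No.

Check Bob's indifference given Alice's mix p = 5/8:
  payoff from Right = 23/8; payoff from Left = 23/8 — equal.
Check Alice's indifference given Bob's mix q = 1/4:
  payoff from Up = 17/4; payoff from Down = 17/4 — equal.
Both players are indifferent, so neither can profitably deviate.

Yes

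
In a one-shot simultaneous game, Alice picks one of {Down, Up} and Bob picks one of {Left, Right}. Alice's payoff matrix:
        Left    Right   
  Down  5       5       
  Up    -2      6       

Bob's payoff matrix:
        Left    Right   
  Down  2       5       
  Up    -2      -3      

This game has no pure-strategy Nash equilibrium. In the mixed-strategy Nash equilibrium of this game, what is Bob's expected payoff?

-1

Bob's indifference between Left and Right determines Alice's mixing probability p:
  Bob's expected payoff from Left: p·2 + (1−p)·(-2) = 4p - 2
  Bob's expected payoff from Right: p·5 + (1−p)·(-3) = 8p - 3
  4p - 2 = 8p - 3  ⇒  -4p = -1  ⇒  p = 1/4.
At equilibrium Bob is indifferent across columns, so Bob's payoff equals the payoff from Left: (1/4)·2 + (3/4)·(-2) = -1.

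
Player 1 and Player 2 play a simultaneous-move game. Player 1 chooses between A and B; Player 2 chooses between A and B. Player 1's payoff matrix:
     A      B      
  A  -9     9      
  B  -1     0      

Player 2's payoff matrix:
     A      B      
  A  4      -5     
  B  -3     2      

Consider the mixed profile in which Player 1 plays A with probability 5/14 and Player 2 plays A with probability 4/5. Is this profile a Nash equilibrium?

Given Player 2's mix q = 4/5, Player 1's payoff from A is -27/5 but from B is -4/5. Player 1 strictly prefers B, so Player 1 would not mix.
So the proposed profile is not a Nash equilibrium.

No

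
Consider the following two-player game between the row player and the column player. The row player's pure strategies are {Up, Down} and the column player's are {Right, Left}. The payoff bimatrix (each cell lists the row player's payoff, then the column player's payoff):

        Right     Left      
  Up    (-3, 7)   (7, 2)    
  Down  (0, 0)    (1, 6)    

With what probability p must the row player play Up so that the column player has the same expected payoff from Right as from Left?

For the column player to be willing to mix, the column player must be indifferent between Right and Left, which pins down the row player's mix.
  the column player's expected payoff from Right: p·7 + (1−p)·0 = 7p
  the column player's expected payoff from Left: p·2 + (1−p)·6 = -4p + 6
  7p = -4p + 6  ⇒  11p = 6  ⇒  p = 6/11.

p = 6/11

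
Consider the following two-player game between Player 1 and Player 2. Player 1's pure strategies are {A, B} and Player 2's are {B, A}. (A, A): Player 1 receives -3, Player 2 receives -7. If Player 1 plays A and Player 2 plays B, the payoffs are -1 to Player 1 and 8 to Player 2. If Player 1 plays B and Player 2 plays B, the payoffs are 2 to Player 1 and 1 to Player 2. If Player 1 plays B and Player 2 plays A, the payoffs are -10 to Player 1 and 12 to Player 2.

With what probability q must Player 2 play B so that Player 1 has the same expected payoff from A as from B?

For Player 1 to be willing to mix, Player 1 must be indifferent between A and B, which pins down Player 2's mix.
  Player 1's expected payoff from A: q·(-1) + (1−q)·(-3) = 2q - 3
  Player 1's expected payoff from B: q·2 + (1−q)·(-10) = 12q - 10
  2q - 3 = 12q - 10  ⇒  -10q = -7  ⇒  q = 7/10.

q = 7/10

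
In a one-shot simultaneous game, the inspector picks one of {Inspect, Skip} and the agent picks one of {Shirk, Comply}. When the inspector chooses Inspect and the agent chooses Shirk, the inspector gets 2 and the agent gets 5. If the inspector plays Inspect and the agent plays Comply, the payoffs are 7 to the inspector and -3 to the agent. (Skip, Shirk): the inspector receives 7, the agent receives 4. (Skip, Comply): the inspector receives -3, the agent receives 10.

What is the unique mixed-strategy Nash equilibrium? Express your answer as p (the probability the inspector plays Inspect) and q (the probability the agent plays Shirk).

The agent's indifference between Shirk and Comply determines the inspector's mixing probability p:
  the agent's payoff from Shirk: p·5 + (1−p)·4 = p + 4
  the agent's payoff from Comply: p·(-3) + (1−p)·10 = -13p + 10
  p + 4 = -13p + 10  ⇒  14p = 6  ⇒  p = 3/7.
In a mixed equilibrium the inspector is indifferent between Inspect and Skip; this condition fixes q.
  the inspector's payoff to Inspect: q·2 + (1−q)·7 = -5q + 7
  the inspector's payoff to Skip: q·7 + (1−q)·(-3) = 10q - 3
  -5q + 7 = 10q - 3  ⇒  -15q = -10  ⇒  q = 2/3.

p = 3/7, q = 2/3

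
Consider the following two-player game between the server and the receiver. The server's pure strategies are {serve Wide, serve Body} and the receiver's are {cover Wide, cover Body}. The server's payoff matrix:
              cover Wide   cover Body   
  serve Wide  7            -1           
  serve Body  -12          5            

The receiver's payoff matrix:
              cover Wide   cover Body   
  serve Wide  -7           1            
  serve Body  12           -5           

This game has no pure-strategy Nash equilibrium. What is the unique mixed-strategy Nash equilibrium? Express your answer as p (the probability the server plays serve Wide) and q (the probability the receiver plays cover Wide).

Set the receiver's expected payoff from cover Wide equal to that from cover Body:
  the receiver's payoff to cover Wide: p·(-7) + (1−p)·12 = -19p + 12
  the receiver's payoff to cover Body: p·1 + (1−p)·(-5) = 6p - 5
  -19p + 12 = 6p - 5  ⇒  -25p = -17  ⇒  p = 17/25.
In a mixed equilibrium the server is indifferent between serve Wide and serve Body; this condition fixes q.
  the server's expected payoff from serve Wide: q·7 + (1−q)·(-1) = 8q - 1
  the server's expected payoff from serve Body: q·(-12) + (1−q)·5 = -17q + 5
  8q - 1 = -17q + 5  ⇒  25q = 6  ⇒  q = 6/25.

p = 17/25, q = 6/25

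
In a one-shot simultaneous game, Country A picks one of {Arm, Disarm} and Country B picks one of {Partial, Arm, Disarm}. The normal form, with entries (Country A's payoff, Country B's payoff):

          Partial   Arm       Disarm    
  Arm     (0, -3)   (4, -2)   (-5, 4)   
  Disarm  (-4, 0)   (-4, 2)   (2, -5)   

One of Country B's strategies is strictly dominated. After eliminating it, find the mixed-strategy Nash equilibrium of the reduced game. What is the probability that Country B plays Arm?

Country B's strategy Partial is strictly dominated by Arm: -2 > -3 and 2 > 0. Eliminate Partial.
For Country A to be willing to mix, Country A must be indifferent between Arm and Disarm, which pins down Country B's mix.
  Country A's payoff to Arm: q·4 + (1−q)·(-5) = 9q - 5
  Country A's payoff to Disarm: q·(-4) + (1−q)·2 = -6q + 2
  9q - 5 = -6q + 2  ⇒  15q = 7  ⇒  q = 7/15.

q = 7/15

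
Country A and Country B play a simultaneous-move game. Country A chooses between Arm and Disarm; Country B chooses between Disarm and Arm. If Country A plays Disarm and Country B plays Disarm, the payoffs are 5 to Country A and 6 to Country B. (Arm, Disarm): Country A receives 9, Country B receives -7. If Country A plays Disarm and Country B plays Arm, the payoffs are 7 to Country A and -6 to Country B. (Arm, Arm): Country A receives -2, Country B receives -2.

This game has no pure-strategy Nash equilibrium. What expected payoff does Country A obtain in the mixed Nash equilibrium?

For Country A to be willing to mix, Country A must be indifferent between Arm and Disarm, which pins down Country B's mix.
  Country A's payoff to Arm: q·9 + (1−q)·(-2) = 11q - 2
  Country A's payoff to Disarm: q·5 + (1−q)·7 = -2q + 7
  11q - 2 = -2q + 7  ⇒  13q = 9  ⇒  q = 9/13.
At equilibrium Country A is indifferent across rows, so Country A's payoff equals the payoff from Arm: (9/13)·9 + (4/13)·(-2) = 73/13.

73/13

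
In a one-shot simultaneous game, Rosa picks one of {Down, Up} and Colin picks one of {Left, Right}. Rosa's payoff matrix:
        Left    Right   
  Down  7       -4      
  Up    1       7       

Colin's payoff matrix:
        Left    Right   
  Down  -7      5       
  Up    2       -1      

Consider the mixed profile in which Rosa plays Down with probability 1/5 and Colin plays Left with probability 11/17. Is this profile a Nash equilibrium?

Yes

Check Colin's indifference given Rosa's mix p = 1/5:
  payoff from Left = 1/5; payoff from Right = 1/5 — equal.
Check Rosa's indifference given Colin's mix q = 11/17:
  payoff from Down = 53/17; payoff from Up = 53/17 — equal.
Both players are indifferent, so neither can profitably deviate.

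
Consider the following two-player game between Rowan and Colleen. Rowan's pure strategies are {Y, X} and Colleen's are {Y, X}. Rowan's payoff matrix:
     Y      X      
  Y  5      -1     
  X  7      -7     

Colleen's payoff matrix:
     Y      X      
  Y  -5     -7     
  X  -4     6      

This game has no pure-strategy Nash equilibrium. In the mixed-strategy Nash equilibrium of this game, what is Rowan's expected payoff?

7/2

Rowan's indifference between Y and X determines Colleen's mixing probability q:
  Rowan's payoff from Y: q·5 + (1−q)·(-1) = 6q - 1
  Rowan's payoff from X: q·7 + (1−q)·(-7) = 14q - 7
  6q - 1 = 14q - 7  ⇒  -8q = -6  ⇒  q = 3/4.
At equilibrium Rowan is indifferent across rows, so Rowan's payoff equals the payoff from Y: (3/4)·5 + (1/4)·(-1) = 7/2.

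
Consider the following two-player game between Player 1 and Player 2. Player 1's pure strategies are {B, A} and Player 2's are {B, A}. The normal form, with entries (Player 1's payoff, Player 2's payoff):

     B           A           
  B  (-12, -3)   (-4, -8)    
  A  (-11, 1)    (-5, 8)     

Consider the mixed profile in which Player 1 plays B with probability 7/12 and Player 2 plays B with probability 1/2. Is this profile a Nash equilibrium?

Yes

Check Player 2's indifference given Player 1's mix p = 7/12:
  payoff from B = -4/3; payoff from A = -4/3 — equal.
Check Player 1's indifference given Player 2's mix q = 1/2:
  payoff from B = -8; payoff from A = -8 — equal.
Both players are indifferent, so neither can profitably deviate.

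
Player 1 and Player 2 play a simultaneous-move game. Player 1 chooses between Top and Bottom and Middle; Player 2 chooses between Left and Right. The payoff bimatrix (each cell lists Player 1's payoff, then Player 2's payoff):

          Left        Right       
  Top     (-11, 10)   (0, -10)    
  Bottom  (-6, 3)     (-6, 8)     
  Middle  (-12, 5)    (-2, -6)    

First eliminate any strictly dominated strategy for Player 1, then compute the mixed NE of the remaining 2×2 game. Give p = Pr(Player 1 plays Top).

p = 1/5

Player 1's strategy Middle is strictly dominated by Top: -11 > -12 and 0 > -2. Eliminate Middle.
Set Player 2's expected payoff from Left equal to that from Right:
  Player 2's expected payoff from Left: p·10 + (1−p)·3 = 7p + 3
  Player 2's expected payoff from Right: p·(-10) + (1−p)·8 = -18p + 8
  7p + 3 = -18p + 8  ⇒  25p = 5  ⇒  p = 1/5.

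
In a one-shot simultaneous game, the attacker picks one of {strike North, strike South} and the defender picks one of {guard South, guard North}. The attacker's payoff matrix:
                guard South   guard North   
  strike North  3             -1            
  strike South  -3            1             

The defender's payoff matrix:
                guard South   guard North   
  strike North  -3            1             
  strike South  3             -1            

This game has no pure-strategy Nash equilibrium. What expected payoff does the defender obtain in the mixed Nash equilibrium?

0

Set the defender's expected payoff from guard South equal to that from guard North:
  the defender's payoff to guard South: p·(-3) + (1−p)·3 = -6p + 3
  the defender's payoff to guard North: p·1 + (1−p)·(-1) = 2p - 1
  -6p + 3 = 2p - 1  ⇒  -8p = -4  ⇒  p = 1/2.
At equilibrium the defender is indifferent across columns, so the defender's payoff equals the payoff from guard South: (1/2)·(-3) + (1/2)·3 = 0.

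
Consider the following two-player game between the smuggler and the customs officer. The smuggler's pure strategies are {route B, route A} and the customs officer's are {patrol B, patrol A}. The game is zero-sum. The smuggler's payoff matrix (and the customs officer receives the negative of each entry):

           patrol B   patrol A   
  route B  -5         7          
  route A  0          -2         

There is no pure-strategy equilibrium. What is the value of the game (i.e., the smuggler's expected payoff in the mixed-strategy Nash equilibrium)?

For the smuggler to be willing to mix, the smuggler must be indifferent between route B and route A, which pins down the customs officer's mix.
  the smuggler's payoff from route B: q·(-5) + (1−q)·7 = -12q + 7
  the smuggler's payoff from route A: q·0 + (1−q)·(-2) = 2q - 2
  -12q + 7 = 2q - 2  ⇒  -14q = -9  ⇒  q = 9/14.
The value is the smuggler's expected payoff against this mix (using route B): (9/14)·(-5) + (5/14)·7 = -5/7.

v = -5/7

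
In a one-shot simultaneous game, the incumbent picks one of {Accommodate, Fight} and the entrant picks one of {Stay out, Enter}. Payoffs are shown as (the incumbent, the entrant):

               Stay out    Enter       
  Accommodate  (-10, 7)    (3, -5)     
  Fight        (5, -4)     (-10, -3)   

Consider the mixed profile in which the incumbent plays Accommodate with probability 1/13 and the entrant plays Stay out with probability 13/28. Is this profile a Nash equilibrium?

Yes

Check the entrant's indifference given the incumbent's mix p = 1/13:
  payoff from Stay out = -41/13; payoff from Enter = -41/13 — equal.
Check the incumbent's indifference given the entrant's mix q = 13/28:
  payoff from Accommodate = -85/28; payoff from Fight = -85/28 — equal.
Both players are indifferent, so neither can profitably deviate.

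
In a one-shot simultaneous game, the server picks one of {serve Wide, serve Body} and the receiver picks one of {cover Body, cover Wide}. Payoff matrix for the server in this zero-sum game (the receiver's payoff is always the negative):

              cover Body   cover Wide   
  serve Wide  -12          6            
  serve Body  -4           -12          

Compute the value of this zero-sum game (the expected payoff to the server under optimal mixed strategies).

The server's indifference between serve Wide and serve Body determines the receiver's mixing probability q:
  the server's expected payoff from serve Wide: q·(-12) + (1−q)·6 = -18q + 6
  the server's expected payoff from serve Body: q·(-4) + (1−q)·(-12) = 8q - 12
  -18q + 6 = 8q - 12  ⇒  -26q = -18  ⇒  q = 9/13.
The value is the server's expected payoff against this mix (using serve Wide): (9/13)·(-12) + (4/13)·6 = -84/13.

v = -84/13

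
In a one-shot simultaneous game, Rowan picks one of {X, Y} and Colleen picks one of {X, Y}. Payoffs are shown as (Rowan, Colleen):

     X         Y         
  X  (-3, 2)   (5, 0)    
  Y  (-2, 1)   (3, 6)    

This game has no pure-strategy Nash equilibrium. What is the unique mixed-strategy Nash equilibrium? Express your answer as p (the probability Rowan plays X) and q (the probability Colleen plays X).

Colleen's indifference between X and Y determines Rowan's mixing probability p:
  Colleen's expected payoff from X: p·2 + (1−p)·1 = p + 1
  Colleen's expected payoff from Y: p·0 + (1−p)·6 = -6p + 6
  p + 1 = -6p + 6  ⇒  7p = 5  ⇒  p = 5/7.
In a mixed equilibrium Rowan is indifferent between X and Y; this condition fixes q.
  Rowan's payoff to X: q·(-3) + (1−q)·5 = -8q + 5
  Rowan's payoff to Y: q·(-2) + (1−q)·3 = -5q + 3
  -8q + 5 = -5q + 3  ⇒  -3q = -2  ⇒  q = 2/3.

p = 5/7, q = 2/3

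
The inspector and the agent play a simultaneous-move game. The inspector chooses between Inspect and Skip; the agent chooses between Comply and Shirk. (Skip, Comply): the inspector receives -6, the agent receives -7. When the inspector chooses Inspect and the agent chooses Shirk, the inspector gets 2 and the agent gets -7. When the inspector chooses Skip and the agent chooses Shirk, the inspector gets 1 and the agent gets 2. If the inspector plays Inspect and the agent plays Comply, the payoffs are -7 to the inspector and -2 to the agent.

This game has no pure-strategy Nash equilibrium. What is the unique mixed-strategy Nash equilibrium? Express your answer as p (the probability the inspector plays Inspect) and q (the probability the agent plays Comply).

p = 9/14, q = 1/2

The inspector's mix must leave the agent indifferent between Comply and Shirk.
  the agent's payoff to Comply: p·(-2) + (1−p)·(-7) = 5p - 7
  the agent's payoff to Shirk: p·(-7) + (1−p)·2 = -9p + 2
  5p - 7 = -9p + 2  ⇒  14p = 9  ⇒  p = 9/14.
For the inspector to be willing to mix, the inspector must be indifferent between Inspect and Skip, which pins down the agent's mix.
  the inspector's payoff to Inspect: q·(-7) + (1−q)·2 = -9q + 2
  the inspector's payoff to Skip: q·(-6) + (1−q)·1 = -7q + 1
  -9q + 2 = -7q + 1  ⇒  -2q = -1  ⇒  q = 1/2.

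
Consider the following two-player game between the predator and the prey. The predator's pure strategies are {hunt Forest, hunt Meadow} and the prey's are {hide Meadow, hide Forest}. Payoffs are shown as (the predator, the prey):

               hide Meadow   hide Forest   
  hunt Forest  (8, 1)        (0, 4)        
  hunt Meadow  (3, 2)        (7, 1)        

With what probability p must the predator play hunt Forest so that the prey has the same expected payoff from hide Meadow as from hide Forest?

p = 1/4

The prey's indifference between hide Meadow and hide Forest determines the predator's mixing probability p:
  the prey's expected payoff from hide Meadow: p·1 + (1−p)·2 = -p + 2
  the prey's expected payoff from hide Forest: p·4 + (1−p)·1 = 3p + 1
  -p + 2 = 3p + 1  ⇒  -4p = -1  ⇒  p = 1/4.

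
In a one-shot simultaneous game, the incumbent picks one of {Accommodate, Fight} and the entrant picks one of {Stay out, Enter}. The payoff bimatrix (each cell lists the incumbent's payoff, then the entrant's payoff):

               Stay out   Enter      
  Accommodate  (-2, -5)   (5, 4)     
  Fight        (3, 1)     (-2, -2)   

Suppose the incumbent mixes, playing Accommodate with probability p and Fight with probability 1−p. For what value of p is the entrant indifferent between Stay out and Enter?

p = 1/4

The entrant's indifference between Stay out and Enter determines the incumbent's mixing probability p:
  the entrant's expected payoff from Stay out: p·(-5) + (1−p)·1 = -6p + 1
  the entrant's expected payoff from Enter: p·4 + (1−p)·(-2) = 6p - 2
  -6p + 1 = 6p - 2  ⇒  -12p = -3  ⇒  p = 1/4.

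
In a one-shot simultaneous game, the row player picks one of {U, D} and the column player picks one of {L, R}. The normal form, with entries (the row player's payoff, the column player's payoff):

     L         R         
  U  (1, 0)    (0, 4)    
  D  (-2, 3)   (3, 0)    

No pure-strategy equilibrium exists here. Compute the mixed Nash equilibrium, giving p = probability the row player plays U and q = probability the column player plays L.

p = 3/7, q = 1/2

The row player's mix must leave the column player indifferent between L and R.
  the column player's payoff from L: p·0 + (1−p)·3 = -3p + 3
  the column player's payoff from R: p·4 + (1−p)·0 = 4p
  -3p + 3 = 4p  ⇒  -7p = -3  ⇒  p = 3/7.
The row player's indifference between U and D determines the column player's mixing probability q:
  the row player's payoff from U: q·1 + (1−q)·0 = q
  the row player's payoff from D: q·(-2) + (1−q)·3 = -5q + 3
  q = -5q + 3  ⇒  6q = 3  ⇒  q = 1/2.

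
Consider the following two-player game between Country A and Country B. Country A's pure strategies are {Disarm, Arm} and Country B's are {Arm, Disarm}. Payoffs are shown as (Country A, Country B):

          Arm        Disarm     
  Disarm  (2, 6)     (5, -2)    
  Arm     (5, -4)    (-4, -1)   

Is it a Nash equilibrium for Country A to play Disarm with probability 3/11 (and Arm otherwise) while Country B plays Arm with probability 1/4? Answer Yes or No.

No

Given Country B's mix q = 1/4, Country A's payoff from Disarm is 17/4 but from Arm is -7/4. Country A strictly prefers Disarm, so Country A would not mix.
So the proposed profile is not a Nash equilibrium.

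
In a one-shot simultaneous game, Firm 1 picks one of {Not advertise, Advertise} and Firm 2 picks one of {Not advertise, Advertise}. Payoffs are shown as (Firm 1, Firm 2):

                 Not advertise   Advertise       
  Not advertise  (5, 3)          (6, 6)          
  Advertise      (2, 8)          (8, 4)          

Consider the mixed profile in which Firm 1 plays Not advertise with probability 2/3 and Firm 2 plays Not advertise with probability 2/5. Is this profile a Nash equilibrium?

Given Firm 1's mix p = 2/3, Firm 2's payoff from Not advertise is 14/3 but from Advertise is 16/3. Firm 2 strictly prefers Advertise, so Firm 2 would not mix.
So the proposed profile is not a Nash equilibrium.

No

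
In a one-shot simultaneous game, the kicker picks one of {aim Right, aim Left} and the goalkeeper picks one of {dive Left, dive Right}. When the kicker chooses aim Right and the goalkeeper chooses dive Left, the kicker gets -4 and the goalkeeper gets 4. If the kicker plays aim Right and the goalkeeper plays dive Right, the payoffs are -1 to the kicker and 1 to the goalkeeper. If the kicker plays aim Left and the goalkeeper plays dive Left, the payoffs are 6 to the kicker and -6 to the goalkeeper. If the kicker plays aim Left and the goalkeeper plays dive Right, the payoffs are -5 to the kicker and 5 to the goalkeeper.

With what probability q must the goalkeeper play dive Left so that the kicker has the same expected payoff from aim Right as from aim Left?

q = 2/7

Set the kicker's expected payoff from aim Right equal to that from aim Left:
  the kicker's payoff from aim Right: q·(-4) + (1−q)·(-1) = -3q - 1
  the kicker's payoff from aim Left: q·6 + (1−q)·(-5) = 11q - 5
  -3q - 1 = 11q - 5  ⇒  -14q = -4  ⇒  q = 2/7.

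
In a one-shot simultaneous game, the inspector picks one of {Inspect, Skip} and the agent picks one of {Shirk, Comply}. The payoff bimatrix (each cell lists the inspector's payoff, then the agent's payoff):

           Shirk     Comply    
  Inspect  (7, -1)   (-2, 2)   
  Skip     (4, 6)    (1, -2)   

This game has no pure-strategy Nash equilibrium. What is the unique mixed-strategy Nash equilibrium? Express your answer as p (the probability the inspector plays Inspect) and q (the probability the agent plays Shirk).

p = 8/11, q = 1/2

In a mixed equilibrium the agent is indifferent between Shirk and Comply; this condition fixes p.
  the agent's payoff to Shirk: p·(-1) + (1−p)·6 = -7p + 6
  the agent's payoff to Comply: p·2 + (1−p)·(-2) = 4p - 2
  -7p + 6 = 4p - 2  ⇒  -11p = -8  ⇒  p = 8/11.
Set the inspector's expected payoff from Inspect equal to that from Skip:
  the inspector's payoff to Inspect: q·7 + (1−q)·(-2) = 9q - 2
  the inspector's payoff to Skip: q·4 + (1−q)·1 = 3q + 1
  9q - 2 = 3q + 1  ⇒  6q = 3  ⇒  q = 1/2.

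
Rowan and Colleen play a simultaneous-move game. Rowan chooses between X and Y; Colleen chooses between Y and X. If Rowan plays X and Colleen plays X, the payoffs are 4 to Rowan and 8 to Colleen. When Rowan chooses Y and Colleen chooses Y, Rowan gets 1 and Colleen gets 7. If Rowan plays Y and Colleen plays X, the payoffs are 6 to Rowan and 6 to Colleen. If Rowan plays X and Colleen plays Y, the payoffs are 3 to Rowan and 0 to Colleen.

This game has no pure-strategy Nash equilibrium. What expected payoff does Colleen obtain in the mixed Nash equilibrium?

56/9

Rowan's mix must leave Colleen indifferent between Y and X.
  Colleen's payoff to Y: p·0 + (1−p)·7 = -7p + 7
  Colleen's payoff to X: p·8 + (1−p)·6 = 2p + 6
  -7p + 7 = 2p + 6  ⇒  -9p = -1  ⇒  p = 1/9.
At equilibrium Colleen is indifferent across columns, so Colleen's payoff equals the payoff from Y: (1/9)·0 + (8/9)·7 = 56/9.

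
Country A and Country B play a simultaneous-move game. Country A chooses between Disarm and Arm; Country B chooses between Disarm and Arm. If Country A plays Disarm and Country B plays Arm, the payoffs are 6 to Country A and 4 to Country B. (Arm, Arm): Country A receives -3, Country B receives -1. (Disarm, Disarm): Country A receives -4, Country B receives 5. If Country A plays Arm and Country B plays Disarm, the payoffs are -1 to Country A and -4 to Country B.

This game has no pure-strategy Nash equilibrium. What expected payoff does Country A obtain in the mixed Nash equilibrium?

Country B's mix must leave Country A indifferent between Disarm and Arm.
  Country A's payoff from Disarm: q·(-4) + (1−q)·6 = -10q + 6
  Country A's payoff from Arm: q·(-1) + (1−q)·(-3) = 2q - 3
  -10q + 6 = 2q - 3  ⇒  -12q = -9  ⇒  q = 3/4.
At equilibrium Country A is indifferent across rows, so Country A's payoff equals the payoff from Disarm: (3/4)·(-4) + (1/4)·6 = -3/2.

-3/2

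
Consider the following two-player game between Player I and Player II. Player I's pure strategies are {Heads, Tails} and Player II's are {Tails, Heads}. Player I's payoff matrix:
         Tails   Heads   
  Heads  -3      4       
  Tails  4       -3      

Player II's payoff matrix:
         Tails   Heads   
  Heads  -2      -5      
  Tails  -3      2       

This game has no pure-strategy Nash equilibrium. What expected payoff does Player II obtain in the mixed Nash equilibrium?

-19/8

For Player II to be willing to mix, Player II must be indifferent between Tails and Heads, which pins down Player I's mix.
  Player II's payoff from Tails: p·(-2) + (1−p)·(-3) = p - 3
  Player II's payoff from Heads: p·(-5) + (1−p)·2 = -7p + 2
  p - 3 = -7p + 2  ⇒  8p = 5  ⇒  p = 5/8.
At equilibrium Player II is indifferent across columns, so Player II's payoff equals the payoff from Tails: (5/8)·(-2) + (3/8)·(-3) = -19/8.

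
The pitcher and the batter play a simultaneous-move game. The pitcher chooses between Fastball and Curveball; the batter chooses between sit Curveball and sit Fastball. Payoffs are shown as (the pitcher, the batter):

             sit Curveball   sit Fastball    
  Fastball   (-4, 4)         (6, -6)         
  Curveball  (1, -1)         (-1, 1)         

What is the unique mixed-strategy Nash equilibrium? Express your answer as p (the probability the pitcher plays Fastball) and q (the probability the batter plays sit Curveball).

p = 1/6, q = 7/12

In a mixed equilibrium the batter is indifferent between sit Curveball and sit Fastball; this condition fixes p.
  the batter's payoff from sit Curveball: p·4 + (1−p)·(-1) = 5p - 1
  the batter's payoff from sit Fastball: p·(-6) + (1−p)·1 = -7p + 1
  5p - 1 = -7p + 1  ⇒  12p = 2  ⇒  p = 1/6.
For the pitcher to be willing to mix, the pitcher must be indifferent between Fastball and Curveball, which pins down the batter's mix.
  the pitcher's expected payoff from Fastball: q·(-4) + (1−q)·6 = -10q + 6
  the pitcher's expected payoff from Curveball: q·1 + (1−q)·(-1) = 2q - 1
  -10q + 6 = 2q - 1  ⇒  -12q = -7  ⇒  q = 7/12.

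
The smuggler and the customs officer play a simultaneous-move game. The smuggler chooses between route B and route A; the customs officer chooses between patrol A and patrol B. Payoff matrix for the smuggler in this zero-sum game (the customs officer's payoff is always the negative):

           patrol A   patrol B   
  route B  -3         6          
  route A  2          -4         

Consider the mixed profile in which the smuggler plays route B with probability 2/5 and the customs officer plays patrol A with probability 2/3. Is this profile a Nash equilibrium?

Yes

Check the customs officer's indifference given the smuggler's mix p = 2/5:
  payoff from patrol A = 0; payoff from patrol B = 0 — equal.
Check the smuggler's indifference given the customs officer's mix q = 2/3:
  payoff from route B = 0; payoff from route A = 0 — equal.
Both players are indifferent, so neither can profitably deviate.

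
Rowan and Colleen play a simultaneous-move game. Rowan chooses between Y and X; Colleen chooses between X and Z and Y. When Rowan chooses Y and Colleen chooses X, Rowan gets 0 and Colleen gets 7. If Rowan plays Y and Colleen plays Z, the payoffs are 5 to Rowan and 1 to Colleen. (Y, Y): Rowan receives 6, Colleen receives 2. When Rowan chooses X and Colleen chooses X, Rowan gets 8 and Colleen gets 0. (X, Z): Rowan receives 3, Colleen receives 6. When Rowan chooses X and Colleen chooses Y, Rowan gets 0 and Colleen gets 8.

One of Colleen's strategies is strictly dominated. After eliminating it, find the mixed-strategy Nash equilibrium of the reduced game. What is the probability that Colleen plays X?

Colleen's strategy Z is strictly dominated by Y: 2 > 1 and 8 > 6. Eliminate Z.
Rowan's indifference between Y and X determines Colleen's mixing probability q:
  Rowan's payoff from Y: q·0 + (1−q)·6 = -6q + 6
  Rowan's payoff from X: q·8 + (1−q)·0 = 8q
  -6q + 6 = 8q  ⇒  -14q = -6  ⇒  q = 3/7.

q = 3/7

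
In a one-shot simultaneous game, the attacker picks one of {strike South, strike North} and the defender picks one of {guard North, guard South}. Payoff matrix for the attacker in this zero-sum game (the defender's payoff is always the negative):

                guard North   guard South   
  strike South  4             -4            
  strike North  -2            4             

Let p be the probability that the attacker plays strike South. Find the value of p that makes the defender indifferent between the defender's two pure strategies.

Set the defender's expected payoff from guard North equal to that from guard South:
  the defender's payoff to guard North: p·(-4) + (1−p)·2 = -6p + 2
  the defender's payoff to guard South: p·4 + (1−p)·(-4) = 8p - 4
  -6p + 2 = 8p - 4  ⇒  -14p = -6  ⇒  p = 3/7.

p = 3/7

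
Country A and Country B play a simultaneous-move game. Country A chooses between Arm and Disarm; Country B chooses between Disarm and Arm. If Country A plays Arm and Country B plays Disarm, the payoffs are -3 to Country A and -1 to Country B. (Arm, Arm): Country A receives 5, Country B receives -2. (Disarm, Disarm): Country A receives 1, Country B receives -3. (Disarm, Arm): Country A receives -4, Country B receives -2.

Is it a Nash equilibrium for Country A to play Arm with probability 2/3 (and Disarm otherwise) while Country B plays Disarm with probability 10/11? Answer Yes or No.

Given Country A's mix p = 2/3, Country B's payoff from Disarm is -5/3 but from Arm is -2. Country B strictly prefers Disarm, so Country B would not mix.
So the proposed profile is not a Nash equilibrium.

No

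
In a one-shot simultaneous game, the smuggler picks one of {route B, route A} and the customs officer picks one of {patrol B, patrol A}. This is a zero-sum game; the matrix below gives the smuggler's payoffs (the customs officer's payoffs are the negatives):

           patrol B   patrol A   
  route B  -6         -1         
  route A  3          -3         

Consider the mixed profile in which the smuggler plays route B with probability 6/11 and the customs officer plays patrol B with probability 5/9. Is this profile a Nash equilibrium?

Given the customs officer's mix q = 5/9, the smuggler's payoff from route B is -34/9 but from route A is 1/3. The smuggler strictly prefers route A, so the smuggler would not mix.
So the proposed profile is not a Nash equilibrium.

No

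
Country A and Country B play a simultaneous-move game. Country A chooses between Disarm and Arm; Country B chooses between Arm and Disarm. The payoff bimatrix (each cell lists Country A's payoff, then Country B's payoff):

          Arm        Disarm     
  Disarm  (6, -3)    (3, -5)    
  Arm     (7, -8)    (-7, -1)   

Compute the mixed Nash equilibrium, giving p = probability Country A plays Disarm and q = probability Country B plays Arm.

p = 7/9, q = 10/11

Country A's mix must leave Country B indifferent between Arm and Disarm.
  Country B's payoff from Arm: p·(-3) + (1−p)·(-8) = 5p - 8
  Country B's payoff from Disarm: p·(-5) + (1−p)·(-1) = -4p - 1
  5p - 8 = -4p - 1  ⇒  9p = 7  ⇒  p = 7/9.
For Country A to be willing to mix, Country A must be indifferent between Disarm and Arm, which pins down Country B's mix.
  Country A's expected payoff from Disarm: q·6 + (1−q)·3 = 3q + 3
  Country A's expected payoff from Arm: q·7 + (1−q)·(-7) = 14q - 7
  3q + 3 = 14q - 7  ⇒  -11q = -10  ⇒  q = 10/11.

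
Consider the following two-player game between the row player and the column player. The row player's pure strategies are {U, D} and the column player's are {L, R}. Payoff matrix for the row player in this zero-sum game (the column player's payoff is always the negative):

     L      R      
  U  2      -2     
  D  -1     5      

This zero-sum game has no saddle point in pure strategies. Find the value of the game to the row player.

v = 4/5

For the row player to be willing to mix, the row player must be indifferent between U and D, which pins down the column player's mix.
  the row player's expected payoff from U: q·2 + (1−q)·(-2) = 4q - 2
  the row player's expected payoff from D: q·(-1) + (1−q)·5 = -6q + 5
  4q - 2 = -6q + 5  ⇒  10q = 7  ⇒  q = 7/10.
The value is the row player's expected payoff against this mix (using U): (7/10)·2 + (3/10)·(-2) = 4/5.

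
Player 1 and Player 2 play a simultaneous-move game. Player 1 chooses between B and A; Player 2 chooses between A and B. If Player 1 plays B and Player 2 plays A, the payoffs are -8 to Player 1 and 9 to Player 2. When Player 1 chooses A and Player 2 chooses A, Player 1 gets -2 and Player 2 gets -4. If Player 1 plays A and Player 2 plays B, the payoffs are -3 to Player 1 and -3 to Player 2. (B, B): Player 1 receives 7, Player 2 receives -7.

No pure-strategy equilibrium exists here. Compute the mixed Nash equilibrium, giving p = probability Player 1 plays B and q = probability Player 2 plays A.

For Player 2 to be willing to mix, Player 2 must be indifferent between A and B, which pins down Player 1's mix.
  Player 2's payoff from A: p·9 + (1−p)·(-4) = 13p - 4
  Player 2's payoff from B: p·(-7) + (1−p)·(-3) = -4p - 3
  13p - 4 = -4p - 3  ⇒  17p = 1  ⇒  p = 1/17.
Set Player 1's expected payoff from B equal to that from A:
  Player 1's payoff to B: q·(-8) + (1−q)·7 = -15q + 7
  Player 1's payoff to A: q·(-2) + (1−q)·(-3) = q - 3
  -15q + 7 = q - 3  ⇒  -16q = -10  ⇒  q = 5/8.

p = 1/17, q = 5/8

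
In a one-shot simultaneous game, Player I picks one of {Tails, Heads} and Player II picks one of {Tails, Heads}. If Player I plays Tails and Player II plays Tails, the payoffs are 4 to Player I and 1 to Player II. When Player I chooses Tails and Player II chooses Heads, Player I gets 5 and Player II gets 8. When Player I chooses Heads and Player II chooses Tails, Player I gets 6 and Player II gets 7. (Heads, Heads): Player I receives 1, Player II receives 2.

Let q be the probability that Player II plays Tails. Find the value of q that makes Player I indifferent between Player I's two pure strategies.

Player II's mix must leave Player I indifferent between Tails and Heads.
  Player I's payoff from Tails: q·4 + (1−q)·5 = -q + 5
  Player I's payoff from Heads: q·6 + (1−q)·1 = 5q + 1
  -q + 5 = 5q + 1  ⇒  -6q = -4  ⇒  q = 2/3.

q = 2/3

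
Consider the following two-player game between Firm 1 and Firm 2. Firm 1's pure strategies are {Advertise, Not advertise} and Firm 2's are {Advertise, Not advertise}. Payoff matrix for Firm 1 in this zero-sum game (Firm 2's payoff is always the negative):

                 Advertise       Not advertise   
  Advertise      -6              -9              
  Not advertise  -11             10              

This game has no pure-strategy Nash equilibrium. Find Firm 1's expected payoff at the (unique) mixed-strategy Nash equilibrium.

Set Firm 1's expected payoff from Advertise equal to that from Not advertise:
  Firm 1's expected payoff from Advertise: q·(-6) + (1−q)·(-9) = 3q - 9
  Firm 1's expected payoff from Not advertise: q·(-11) + (1−q)·10 = -21q + 10
  3q - 9 = -21q + 10  ⇒  24q = 19  ⇒  q = 19/24.
At equilibrium Firm 1 is indifferent across rows, so Firm 1's payoff equals the payoff from Advertise: (19/24)·(-6) + (5/24)·(-9) = -53/8.

-53/8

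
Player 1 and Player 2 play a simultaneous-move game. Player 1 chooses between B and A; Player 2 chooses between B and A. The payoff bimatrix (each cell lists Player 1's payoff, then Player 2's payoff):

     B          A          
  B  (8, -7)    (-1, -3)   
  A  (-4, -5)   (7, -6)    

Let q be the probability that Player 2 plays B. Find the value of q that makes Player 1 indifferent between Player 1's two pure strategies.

q = 2/5

Set Player 1's expected payoff from B equal to that from A:
  Player 1's expected payoff from B: q·8 + (1−q)·(-1) = 9q - 1
  Player 1's expected payoff from A: q·(-4) + (1−q)·7 = -11q + 7
  9q - 1 = -11q + 7  ⇒  20q = 8  ⇒  q = 2/5.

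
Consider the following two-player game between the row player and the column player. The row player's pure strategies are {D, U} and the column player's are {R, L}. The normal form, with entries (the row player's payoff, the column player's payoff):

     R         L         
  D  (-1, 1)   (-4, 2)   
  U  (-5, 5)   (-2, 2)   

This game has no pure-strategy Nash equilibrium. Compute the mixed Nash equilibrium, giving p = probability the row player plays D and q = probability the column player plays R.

p = 3/4, q = 1/3

The row player's mix must leave the column player indifferent between R and L.
  the column player's payoff to R: p·1 + (1−p)·5 = -4p + 5
  the column player's payoff to L: p·2 + (1−p)·2 = 2
  -4p + 5 = 2  ⇒  -4p = -3  ⇒  p = 3/4.
Set the row player's expected payoff from D equal to that from U:
  the row player's payoff to D: q·(-1) + (1−q)·(-4) = 3q - 4
  the row player's payoff to U: q·(-5) + (1−q)·(-2) = -3q - 2
  3q - 4 = -3q - 2  ⇒  6q = 2  ⇒  q = 1/3.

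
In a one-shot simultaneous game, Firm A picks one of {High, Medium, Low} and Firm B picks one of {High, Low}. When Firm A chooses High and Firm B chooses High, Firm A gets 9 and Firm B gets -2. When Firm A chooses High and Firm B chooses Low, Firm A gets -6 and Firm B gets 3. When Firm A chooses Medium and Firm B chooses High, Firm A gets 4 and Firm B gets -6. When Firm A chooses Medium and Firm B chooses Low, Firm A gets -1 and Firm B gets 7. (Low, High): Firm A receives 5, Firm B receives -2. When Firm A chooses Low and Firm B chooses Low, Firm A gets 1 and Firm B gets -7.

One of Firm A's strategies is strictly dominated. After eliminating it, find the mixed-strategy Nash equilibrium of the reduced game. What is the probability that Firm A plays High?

Firm A's strategy Medium is strictly dominated by Low: 5 > 4 and 1 > -1. Eliminate Medium.
Firm A's mix must leave Firm B indifferent between High and Low.
  Firm B's expected payoff from High: p·(-2) + (1−p)·(-2) = -2
  Firm B's expected payoff from Low: p·3 + (1−p)·(-7) = 10p - 7
  -2 = 10p - 7  ⇒  -10p = -5  ⇒  p = 1/2.

p = 1/2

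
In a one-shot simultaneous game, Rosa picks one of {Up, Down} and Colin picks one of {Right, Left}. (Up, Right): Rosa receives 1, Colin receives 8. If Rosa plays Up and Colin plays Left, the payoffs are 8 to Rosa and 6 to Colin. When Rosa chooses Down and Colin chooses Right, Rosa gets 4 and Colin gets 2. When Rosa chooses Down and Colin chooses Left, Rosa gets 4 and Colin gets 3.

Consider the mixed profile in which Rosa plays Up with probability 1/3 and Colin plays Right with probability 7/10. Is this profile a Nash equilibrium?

No

Given Colin's mix q = 7/10, Rosa's payoff from Up is 31/10 but from Down is 4. Rosa strictly prefers Down, so Rosa would not mix.
So the proposed profile is not a Nash equilibrium.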